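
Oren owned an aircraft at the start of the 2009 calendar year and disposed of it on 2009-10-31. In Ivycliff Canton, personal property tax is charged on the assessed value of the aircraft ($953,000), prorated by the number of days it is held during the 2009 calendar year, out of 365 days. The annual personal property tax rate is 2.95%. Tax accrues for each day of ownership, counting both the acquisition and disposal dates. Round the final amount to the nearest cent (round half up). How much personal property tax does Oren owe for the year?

Days held (2009-01-01 to 2009-10-31): 304 out of 365
Tax = $953,000 × 2.95% × 304/365 = $23,415.0795

$23,415.08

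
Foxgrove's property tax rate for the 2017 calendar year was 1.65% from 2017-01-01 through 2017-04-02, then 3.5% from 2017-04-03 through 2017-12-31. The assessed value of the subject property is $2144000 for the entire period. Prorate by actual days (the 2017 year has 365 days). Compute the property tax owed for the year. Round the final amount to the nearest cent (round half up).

$65042.50

2017-01-01 to 2017-04-02: 92 days at 1.65% → $2144000 × 1.65% × 92/365 = $8916.6904
2017-04-03 to 2017-12-31: 273 days at 3.5% → $2144000 × 3.5% × 273/365 = $56125.8082
Total = $65042.4986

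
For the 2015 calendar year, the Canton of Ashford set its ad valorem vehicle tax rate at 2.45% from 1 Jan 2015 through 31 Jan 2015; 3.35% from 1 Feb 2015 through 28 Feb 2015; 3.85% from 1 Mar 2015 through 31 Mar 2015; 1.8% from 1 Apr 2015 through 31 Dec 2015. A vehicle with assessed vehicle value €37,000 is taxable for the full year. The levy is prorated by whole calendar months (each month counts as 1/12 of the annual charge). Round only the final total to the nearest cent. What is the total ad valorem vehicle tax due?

€797.04

1 Jan – 31 Jan 2015: 1 month at 2.45% → €37,000 × 2.45% × 1/12 = €75.5417
1 Feb – 28 Feb 2015: 1 month at 3.35% → €37,000 × 3.35% × 1/12 = €103.2917
1 Mar – 31 Mar 2015: 1 month at 3.85% → €37,000 × 3.85% × 1/12 = €118.7083
1 Apr – 31 Dec 2015: 9 months at 1.8% → €37,000 × 1.8% × 9/12 = €499.5000
Total = €797.0417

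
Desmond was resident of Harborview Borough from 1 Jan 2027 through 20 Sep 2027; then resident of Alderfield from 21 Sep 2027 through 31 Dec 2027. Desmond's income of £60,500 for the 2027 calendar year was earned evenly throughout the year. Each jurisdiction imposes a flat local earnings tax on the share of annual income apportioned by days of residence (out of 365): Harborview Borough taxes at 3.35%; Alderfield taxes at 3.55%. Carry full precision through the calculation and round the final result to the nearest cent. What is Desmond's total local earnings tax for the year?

Harborview Borough, 1 Jan – 20 Sep 2027: 263 days → £60,500 × 3.35% × 263/365 = £1,460.3705
Alderfield, 21 Sep – 31 Dec 2027: 102 days → £60,500 × 3.55% × 102/365 = £600.1932
Total = £2,060.5637

£2,060.56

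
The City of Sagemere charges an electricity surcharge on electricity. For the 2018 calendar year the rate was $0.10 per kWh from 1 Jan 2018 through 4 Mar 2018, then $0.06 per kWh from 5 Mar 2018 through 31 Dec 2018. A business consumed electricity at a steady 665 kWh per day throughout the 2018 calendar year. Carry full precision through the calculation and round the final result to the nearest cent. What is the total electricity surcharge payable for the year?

$16,239.30

1 Jan – 4 Mar 2018: 63 days × 665 kWh/day = 41,895 kWh at $0.10/kWh → $4,189.50
5 Mar – 31 Dec 2018: 302 days × 665 kWh/day = 200,830 kWh at $0.06/kWh → $12,049.80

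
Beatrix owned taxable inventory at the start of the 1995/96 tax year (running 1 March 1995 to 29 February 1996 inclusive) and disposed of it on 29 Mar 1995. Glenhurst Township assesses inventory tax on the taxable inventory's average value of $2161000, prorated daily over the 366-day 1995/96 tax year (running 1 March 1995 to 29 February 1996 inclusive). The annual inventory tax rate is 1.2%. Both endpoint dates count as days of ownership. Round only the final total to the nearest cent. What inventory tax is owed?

$2054.72

Days held (1 Mar – 29 Mar 1995): 29 out of 366
Tax = $2161000 × 1.2% × 29/366 = $2054.7213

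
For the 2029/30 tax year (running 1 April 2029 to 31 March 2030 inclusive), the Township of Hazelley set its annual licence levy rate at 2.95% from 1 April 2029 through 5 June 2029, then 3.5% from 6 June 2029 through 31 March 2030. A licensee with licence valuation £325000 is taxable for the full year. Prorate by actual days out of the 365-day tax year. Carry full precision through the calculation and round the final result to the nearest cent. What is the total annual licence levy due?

£11051.78

1 April – 5 June 2029: 66 days at 2.95% → £325000 × 2.95% × 66/365 = £1733.6301
6 June 2029 – 31 March 2030: 299 days at 3.5% → £325000 × 3.5% × 299/365 = £9318.1507
Total = £11051.7808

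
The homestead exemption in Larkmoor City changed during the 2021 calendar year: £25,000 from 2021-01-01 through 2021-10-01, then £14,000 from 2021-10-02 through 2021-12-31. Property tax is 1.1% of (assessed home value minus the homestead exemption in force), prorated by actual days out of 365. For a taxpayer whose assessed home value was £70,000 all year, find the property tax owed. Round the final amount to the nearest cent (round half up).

2021-01-01 to 2021-10-01: 274 days, exemption £25,000 → (£70,000 − £25,000) × 1.1% × 274/365 = £371.5890
2021-10-02 to 2021-12-31: 91 days, exemption £14,000 → (£70,000 − £14,000) × 1.1% × 91/365 = £153.5781
Total = £525.1671

£525.17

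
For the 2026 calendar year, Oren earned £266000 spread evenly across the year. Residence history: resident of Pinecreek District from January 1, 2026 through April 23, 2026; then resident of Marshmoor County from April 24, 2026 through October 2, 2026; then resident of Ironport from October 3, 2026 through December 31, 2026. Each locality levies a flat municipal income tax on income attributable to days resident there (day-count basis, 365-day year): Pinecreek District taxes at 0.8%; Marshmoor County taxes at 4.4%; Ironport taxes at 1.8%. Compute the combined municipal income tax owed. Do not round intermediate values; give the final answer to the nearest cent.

£7034.06

Pinecreek District, January 1 – April 23, 2026: 113 days → £266000 × 0.8% × 113/365 = £658.8055
Marshmoor County, April 24 – October 2, 2026: 162 days → £266000 × 4.4% × 162/365 = £5194.6521
Ironport, October 3 – December 31, 2026: 90 days → £266000 × 1.8% × 90/365 = £1180.6027
Total = £7034.0603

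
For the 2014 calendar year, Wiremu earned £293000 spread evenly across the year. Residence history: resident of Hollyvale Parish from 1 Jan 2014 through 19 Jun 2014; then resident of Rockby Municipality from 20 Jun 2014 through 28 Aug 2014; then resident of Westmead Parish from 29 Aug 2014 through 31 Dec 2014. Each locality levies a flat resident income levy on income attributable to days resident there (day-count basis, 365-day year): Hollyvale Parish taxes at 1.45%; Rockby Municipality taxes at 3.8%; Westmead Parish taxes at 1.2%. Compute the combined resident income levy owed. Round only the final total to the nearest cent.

£5318.15

Hollyvale Parish, 1 Jan – 19 Jun 2014: 170 days → £293000 × 1.45% × 170/365 = £1978.7534
Rockby Municipality, 20 Jun – 28 Aug 2014: 70 days → £293000 × 3.8% × 70/365 = £2135.2877
Westmead Parish, 29 Aug – 31 Dec 2014: 125 days → £293000 × 1.2% × 125/365 = £1204.1096
Total = £5318.1507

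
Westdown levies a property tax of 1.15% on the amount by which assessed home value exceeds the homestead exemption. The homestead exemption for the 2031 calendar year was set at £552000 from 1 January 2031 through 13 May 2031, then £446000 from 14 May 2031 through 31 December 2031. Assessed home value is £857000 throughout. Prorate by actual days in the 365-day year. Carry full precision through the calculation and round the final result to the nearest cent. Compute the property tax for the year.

1 January – 13 May 2031: 133 days, exemption £552000 → (£857000 − £552000) × 1.15% × 133/365 = £1278.0753
14 May – 31 December 2031: 232 days, exemption £446000 → (£857000 − £446000) × 1.15% × 232/365 = £3004.2411
Total = £4282.3164

£4282.32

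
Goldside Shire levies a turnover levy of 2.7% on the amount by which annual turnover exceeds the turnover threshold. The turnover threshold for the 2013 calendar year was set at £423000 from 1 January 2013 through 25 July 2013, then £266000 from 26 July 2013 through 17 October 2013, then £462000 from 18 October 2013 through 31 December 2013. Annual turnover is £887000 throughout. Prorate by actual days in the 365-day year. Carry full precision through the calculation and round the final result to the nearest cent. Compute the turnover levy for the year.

1 January – 25 July 2013: 206 days, exemption £423000 → (£887000 − £423000) × 2.7% × 206/365 = £7070.5973
26 July – 17 October 2013: 84 days, exemption £266000 → (£887000 − £266000) × 2.7% × 84/365 = £3858.7068
18 October – 31 December 2013: 75 days, exemption £462000 → (£887000 − £462000) × 2.7% × 75/365 = £2357.8767
Total = £13287.1808

£13287.18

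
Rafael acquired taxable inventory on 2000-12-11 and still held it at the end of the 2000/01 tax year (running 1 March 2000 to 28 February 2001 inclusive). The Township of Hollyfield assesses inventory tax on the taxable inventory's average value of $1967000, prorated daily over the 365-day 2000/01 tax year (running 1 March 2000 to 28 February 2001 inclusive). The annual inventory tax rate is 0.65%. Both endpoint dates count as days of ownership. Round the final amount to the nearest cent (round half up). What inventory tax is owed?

Days held (2000-12-11 to 2001-02-28): 80 out of 365
Tax = $1967000 × 0.65% × 80/365 = $2802.3014

$2802.30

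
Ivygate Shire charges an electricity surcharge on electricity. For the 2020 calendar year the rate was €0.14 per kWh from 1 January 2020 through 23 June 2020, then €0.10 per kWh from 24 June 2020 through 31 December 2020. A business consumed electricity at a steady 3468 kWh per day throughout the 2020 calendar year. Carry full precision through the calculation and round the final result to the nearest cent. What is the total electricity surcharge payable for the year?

1 January – 23 June 2020: 175 days × 3468 kWh/day = 606,900 kWh at €0.14/kWh → €84,966.00
24 June – 31 December 2020: 191 days × 3468 kWh/day = 662,388 kWh at €0.10/kWh → €66,238.80

€151,204.80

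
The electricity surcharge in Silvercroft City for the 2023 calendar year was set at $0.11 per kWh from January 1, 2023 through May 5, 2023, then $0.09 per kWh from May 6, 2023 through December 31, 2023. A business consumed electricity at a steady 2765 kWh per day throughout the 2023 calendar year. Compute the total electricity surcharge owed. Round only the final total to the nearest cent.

$97,742.75

January 1 – May 5, 2023: 125 days × 2765 kWh/day = 345,625 kWh at $0.11/kWh → $38,018.75
May 6 – December 31, 2023: 240 days × 2765 kWh/day = 663,600 kWh at $0.09/kWh → $59,724.00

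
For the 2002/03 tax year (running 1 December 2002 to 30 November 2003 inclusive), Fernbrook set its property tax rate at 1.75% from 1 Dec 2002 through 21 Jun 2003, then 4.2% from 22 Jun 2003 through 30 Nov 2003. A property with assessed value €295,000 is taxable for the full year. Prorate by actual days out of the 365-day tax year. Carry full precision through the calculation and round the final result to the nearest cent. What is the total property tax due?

1 Dec 2002 – 21 Jun 2003: 203 days at 1.75% → €295,000 × 1.75% × 203/365 = €2,871.1986
22 Jun – 30 Nov 2003: 162 days at 4.2% → €295,000 × 4.2% × 162/365 = €5,499.1233
Total = €8,370.3219

€8,370.32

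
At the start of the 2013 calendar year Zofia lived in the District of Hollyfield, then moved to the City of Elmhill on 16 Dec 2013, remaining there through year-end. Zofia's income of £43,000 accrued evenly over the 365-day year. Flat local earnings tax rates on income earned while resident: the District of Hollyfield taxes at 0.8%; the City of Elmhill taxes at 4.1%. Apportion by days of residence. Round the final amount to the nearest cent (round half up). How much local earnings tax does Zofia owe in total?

£406.20

The District of Hollyfield, 1 Jan – 15 Dec 2013: 349 days → £43,000 × 0.8% × 349/365 = £328.9205
The City of Elmhill, 16 Dec – 31 Dec 2013: 16 days → £43,000 × 4.1% × 16/365 = £77.2822
Total = £406.2027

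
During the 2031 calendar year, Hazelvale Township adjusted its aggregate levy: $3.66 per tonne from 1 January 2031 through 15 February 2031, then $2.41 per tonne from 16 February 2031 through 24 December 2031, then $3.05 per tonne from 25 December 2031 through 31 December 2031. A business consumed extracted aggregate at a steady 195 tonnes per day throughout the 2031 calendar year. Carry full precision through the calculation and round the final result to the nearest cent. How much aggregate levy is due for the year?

$183,617.85

1 January – 15 February 2031: 46 days × 195 tonnes/day = 8,970 tonnes at $3.66/tonne → $32,830.20
16 February – 24 December 2031: 312 days × 195 tonnes/day = 60,840 tonnes at $2.41/tonne → $146,624.40
25 December – 31 December 2031: 7 days × 195 tonnes/day = 1,365 tonnes at $3.05/tonne → $4,163.25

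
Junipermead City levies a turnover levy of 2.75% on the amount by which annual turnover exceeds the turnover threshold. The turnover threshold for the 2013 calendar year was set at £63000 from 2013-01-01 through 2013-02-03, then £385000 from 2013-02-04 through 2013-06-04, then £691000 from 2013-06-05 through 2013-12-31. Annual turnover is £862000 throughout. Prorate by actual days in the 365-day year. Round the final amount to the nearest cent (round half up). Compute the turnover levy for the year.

£9100.84

2013-01-01 to 2013-02-03: 34 days, exemption £63000 → (£862000 − £63000) × 2.75% × 34/365 = £2046.7534
2013-02-04 to 2013-06-04: 121 days, exemption £385000 → (£862000 − £385000) × 2.75% × 121/365 = £4348.5411
2013-06-05 to 2013-12-31: 210 days, exemption £691000 → (£862000 − £691000) × 2.75% × 210/365 = £2705.5479
Total = £9100.8425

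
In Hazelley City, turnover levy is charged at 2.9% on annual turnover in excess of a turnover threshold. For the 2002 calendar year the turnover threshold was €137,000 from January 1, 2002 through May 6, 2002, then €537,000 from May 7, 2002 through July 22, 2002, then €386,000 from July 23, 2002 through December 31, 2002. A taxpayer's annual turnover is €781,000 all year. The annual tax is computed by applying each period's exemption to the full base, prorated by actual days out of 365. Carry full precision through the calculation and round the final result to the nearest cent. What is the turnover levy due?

January 1 – May 6, 2002: 126 days, exemption €137,000 → (€781,000 − €137,000) × 2.9% × 126/365 = €6,447.0575
May 7 – July 22, 2002: 77 days, exemption €537,000 → (€781,000 − €537,000) × 2.9% × 77/365 = €1,492.7452
July 23 – December 31, 2002: 162 days, exemption €386,000 → (€781,000 − €386,000) × 2.9% × 162/365 = €5,084.1370
Total = €13,023.9397

€13,023.94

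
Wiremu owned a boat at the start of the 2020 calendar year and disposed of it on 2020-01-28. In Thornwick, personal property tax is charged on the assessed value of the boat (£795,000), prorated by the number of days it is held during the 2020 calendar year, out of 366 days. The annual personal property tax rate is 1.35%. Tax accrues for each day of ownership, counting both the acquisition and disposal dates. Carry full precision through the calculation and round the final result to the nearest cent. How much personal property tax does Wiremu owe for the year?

Days held (2020-01-01 to 2020-01-28): 28 out of 366
Tax = £795,000 × 1.35% × 28/366 = £821.0656

£821.07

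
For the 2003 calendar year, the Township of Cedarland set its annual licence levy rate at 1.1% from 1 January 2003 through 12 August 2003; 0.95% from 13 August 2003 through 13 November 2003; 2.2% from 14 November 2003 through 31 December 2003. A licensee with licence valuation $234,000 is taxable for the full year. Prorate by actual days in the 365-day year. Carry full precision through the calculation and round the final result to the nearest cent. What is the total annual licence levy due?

1 January – 12 August 2003: 224 days at 1.1% → $234,000 × 1.1% × 224/365 = $1,579.6603
13 August – 13 November 2003: 93 days at 0.95% → $234,000 × 0.95% × 93/365 = $566.4082
14 November – 31 December 2003: 48 days at 2.2% → $234,000 × 2.2% × 48/365 = $676.9973
Total = $2,823.0658

$2,823.07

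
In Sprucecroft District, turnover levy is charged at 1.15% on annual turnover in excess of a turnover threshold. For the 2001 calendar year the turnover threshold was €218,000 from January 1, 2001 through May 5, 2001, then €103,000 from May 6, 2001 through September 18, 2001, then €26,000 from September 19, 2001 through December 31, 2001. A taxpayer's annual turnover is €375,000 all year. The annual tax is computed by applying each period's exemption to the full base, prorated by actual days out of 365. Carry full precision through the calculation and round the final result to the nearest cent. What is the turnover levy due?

€2,927.40

January 1 – May 5, 2001: 125 days, exemption €218,000 → (€375,000 − €218,000) × 1.15% × 125/365 = €618.3219
May 6 – September 18, 2001: 136 days, exemption €103,000 → (€375,000 − €103,000) × 1.15% × 136/365 = €1,165.5014
September 19 – December 31, 2001: 104 days, exemption €26,000 → (€375,000 − €26,000) × 1.15% × 104/365 = €1,143.5726
Total = €2,927.3959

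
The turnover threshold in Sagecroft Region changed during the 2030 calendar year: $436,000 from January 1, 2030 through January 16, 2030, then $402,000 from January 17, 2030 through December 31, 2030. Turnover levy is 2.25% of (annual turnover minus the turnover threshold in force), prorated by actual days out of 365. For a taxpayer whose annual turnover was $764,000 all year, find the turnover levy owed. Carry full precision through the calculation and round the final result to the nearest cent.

January 1 – January 16, 2030: 16 days, exemption $436,000 → ($764,000 − $436,000) × 2.25% × 16/365 = $323.5068
January 17 – December 31, 2030: 349 days, exemption $402,000 → ($764,000 − $402,000) × 2.25% × 349/365 = $7,787.9589
Total = $8,111.4658

$8,111.47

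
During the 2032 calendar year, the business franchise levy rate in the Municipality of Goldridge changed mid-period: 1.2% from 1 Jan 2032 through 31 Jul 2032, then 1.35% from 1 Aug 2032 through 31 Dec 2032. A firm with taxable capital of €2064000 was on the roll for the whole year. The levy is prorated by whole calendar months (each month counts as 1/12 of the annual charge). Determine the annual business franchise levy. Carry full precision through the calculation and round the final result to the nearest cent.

€26058.00

1 Jan – 31 Jul 2032: 7 months at 1.2% → €2064000 × 1.2% × 7/12 = €14448.0000
1 Aug – 31 Dec 2032: 5 months at 1.35% → €2064000 × 1.35% × 5/12 = €11610.0000
Total = €26058.0000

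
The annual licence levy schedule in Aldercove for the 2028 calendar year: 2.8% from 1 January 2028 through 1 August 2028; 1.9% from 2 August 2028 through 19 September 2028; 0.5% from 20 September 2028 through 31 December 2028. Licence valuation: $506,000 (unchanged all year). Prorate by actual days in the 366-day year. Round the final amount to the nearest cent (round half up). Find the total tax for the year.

$10,283.14

1 January – 1 August 2028: 214 days at 2.8% → $506,000 × 2.8% × 214/366 = $8,284.0219
2 August – 19 September 2028: 49 days at 1.9% → $506,000 × 1.9% × 49/366 = $1,287.1202
20 September – 31 December 2028: 103 days at 0.5% → $506,000 × 0.5% × 103/366 = $711.9945
Total = $10,283.1366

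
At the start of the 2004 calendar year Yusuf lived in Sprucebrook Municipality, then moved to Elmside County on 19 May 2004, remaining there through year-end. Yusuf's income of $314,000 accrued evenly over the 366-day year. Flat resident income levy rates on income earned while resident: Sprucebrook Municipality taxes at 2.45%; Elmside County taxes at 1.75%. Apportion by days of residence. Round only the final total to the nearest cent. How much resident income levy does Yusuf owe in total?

$6,329.76

Sprucebrook Municipality, 1 Jan – 18 May 2004: 139 days → $314,000 × 2.45% × 139/366 = $2,921.6585
Elmside County, 19 May – 31 Dec 2004: 227 days → $314,000 × 1.75% × 227/366 = $3,408.1011
Total = $6,329.7596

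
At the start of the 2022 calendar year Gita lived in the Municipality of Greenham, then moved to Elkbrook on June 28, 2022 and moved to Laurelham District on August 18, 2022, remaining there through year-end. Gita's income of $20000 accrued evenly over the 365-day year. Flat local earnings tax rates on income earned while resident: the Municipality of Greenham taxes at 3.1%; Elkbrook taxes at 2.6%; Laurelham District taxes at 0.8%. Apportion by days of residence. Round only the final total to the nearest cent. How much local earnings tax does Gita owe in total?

$434.63

The Municipality of Greenham, January 1 – June 27, 2022: 178 days → $20000 × 3.1% × 178/365 = $302.3562
Elkbrook, June 28 – August 17, 2022: 51 days → $20000 × 2.6% × 51/365 = $72.6575
Laurelham District, August 18 – December 31, 2022: 136 days → $20000 × 0.8% × 136/365 = $59.6164
Total = $434.6301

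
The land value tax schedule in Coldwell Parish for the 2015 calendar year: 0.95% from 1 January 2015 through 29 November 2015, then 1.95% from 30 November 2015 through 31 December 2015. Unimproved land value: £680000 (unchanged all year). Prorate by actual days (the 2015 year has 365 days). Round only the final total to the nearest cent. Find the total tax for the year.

£7056.16

1 January – 29 November 2015: 333 days at 0.95% → £680000 × 0.95% × 333/365 = £5893.6438
30 November – 31 December 2015: 32 days at 1.95% → £680000 × 1.95% × 32/365 = £1162.5205
Total = £7056.1644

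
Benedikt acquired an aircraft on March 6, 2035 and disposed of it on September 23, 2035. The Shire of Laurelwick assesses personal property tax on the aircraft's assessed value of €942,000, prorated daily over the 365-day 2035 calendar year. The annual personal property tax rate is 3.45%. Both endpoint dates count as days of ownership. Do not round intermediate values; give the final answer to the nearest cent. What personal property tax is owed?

€17,985.75

Days held (March 6 – September 23, 2035): 202 out of 365
Tax = €942,000 × 3.45% × 202/365 = €17,985.7479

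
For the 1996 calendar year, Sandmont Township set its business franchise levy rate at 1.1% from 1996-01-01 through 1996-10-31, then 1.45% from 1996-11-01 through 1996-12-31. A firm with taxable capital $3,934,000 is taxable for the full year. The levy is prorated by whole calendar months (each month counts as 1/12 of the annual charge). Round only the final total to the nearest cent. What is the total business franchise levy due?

1996-01-01 to 1996-10-31: 10 months at 1.1% → $3,934,000 × 1.1% × 10/12 = $36,061.6667
1996-11-01 to 1996-12-31: 2 months at 1.45% → $3,934,000 × 1.45% × 2/12 = $9,507.1667
Total = $45,568.8333

$45,568.83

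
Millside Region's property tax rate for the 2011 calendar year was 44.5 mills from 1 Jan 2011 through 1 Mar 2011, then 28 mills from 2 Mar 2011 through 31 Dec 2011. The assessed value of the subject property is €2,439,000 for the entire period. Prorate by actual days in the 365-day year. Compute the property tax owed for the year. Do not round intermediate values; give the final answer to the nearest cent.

1 Jan – 1 Mar 2011: 60 days at 44.5 mills → €2,439,000 × 4.45% × 60/365 = €17,841.4521
2 Mar – 31 Dec 2011: 305 days at 28 mills → €2,439,000 × 2.8% × 305/365 = €57,065.9178
Total = €74,907.3699

€74,907.37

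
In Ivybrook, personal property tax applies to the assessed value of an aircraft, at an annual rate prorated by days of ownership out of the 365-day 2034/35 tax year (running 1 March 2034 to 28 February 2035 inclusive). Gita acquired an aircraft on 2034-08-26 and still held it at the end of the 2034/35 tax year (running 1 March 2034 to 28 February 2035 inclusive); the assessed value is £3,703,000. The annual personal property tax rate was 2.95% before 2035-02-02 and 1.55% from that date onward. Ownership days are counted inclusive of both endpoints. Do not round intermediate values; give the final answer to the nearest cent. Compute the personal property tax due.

2034-08-26 to 2035-02-01: 160 days at 2.95% → £3,703,000 × 2.95% × 160/365 = £47,885.3699
2035-02-02 to 2035-02-28: 27 days at 1.55% → £3,703,000 × 1.55% × 27/365 = £4,245.7685
Total = £52,131.1384

£52,131.14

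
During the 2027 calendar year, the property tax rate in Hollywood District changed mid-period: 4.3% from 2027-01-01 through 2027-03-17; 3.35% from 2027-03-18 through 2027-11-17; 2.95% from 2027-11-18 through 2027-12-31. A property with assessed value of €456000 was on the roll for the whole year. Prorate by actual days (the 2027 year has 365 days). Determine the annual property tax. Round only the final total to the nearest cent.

€15958.13

2027-01-01 to 2027-03-17: 76 days at 4.3% → €456000 × 4.3% × 76/365 = €4082.7616
2027-03-18 to 2027-11-17: 245 days at 3.35% → €456000 × 3.35% × 245/365 = €10253.7534
2027-11-18 to 2027-12-31: 44 days at 2.95% → €456000 × 2.95% × 44/365 = €1621.6110
Total = €15958.1260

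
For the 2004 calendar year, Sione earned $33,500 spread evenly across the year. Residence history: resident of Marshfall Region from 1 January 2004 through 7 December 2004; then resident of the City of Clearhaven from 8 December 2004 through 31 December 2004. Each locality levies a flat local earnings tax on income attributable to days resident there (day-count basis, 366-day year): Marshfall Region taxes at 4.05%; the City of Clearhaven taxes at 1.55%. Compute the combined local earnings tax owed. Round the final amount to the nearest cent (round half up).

$1,301.83

Marshfall Region, 1 January – 7 December 2004: 342 days → $33,500 × 4.05% × 342/366 = $1,267.7828
The City of Clearhaven, 8 December – 31 December 2004: 24 days → $33,500 × 1.55% × 24/366 = $34.0492
Total = $1,301.8320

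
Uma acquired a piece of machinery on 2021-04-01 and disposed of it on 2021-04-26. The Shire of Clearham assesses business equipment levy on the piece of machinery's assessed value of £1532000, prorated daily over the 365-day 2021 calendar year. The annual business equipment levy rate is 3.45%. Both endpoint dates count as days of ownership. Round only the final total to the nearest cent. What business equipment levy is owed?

£3764.94

Days held (2021-04-01 to 2021-04-26): 26 out of 365
Tax = £1532000 × 3.45% × 26/365 = £3764.9425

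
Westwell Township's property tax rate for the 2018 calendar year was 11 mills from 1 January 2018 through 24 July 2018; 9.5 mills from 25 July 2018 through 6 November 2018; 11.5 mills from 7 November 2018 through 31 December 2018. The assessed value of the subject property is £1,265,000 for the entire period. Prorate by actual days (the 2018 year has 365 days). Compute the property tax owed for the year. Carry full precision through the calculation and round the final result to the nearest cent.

£13,464.45

1 January – 24 July 2018: 205 days at 11 mills → £1,265,000 × 1.1% × 205/365 = £7,815.2740
25 July – 6 November 2018: 105 days at 9.5 mills → £1,265,000 × 0.95% × 105/365 = £3,457.0890
7 November – 31 December 2018: 55 days at 11.5 mills → £1,265,000 × 1.15% × 55/365 = £2,192.0890
Total = £13,464.4521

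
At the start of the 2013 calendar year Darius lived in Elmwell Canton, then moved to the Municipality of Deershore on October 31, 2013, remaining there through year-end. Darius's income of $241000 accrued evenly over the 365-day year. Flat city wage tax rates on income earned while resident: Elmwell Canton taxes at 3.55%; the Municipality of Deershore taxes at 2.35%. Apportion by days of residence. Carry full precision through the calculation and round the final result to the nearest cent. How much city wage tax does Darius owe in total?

$8064.26

Elmwell Canton, January 1 – October 30, 2013: 303 days → $241000 × 3.55% × 303/365 = $7102.2370
The Municipality of Deershore, October 31 – December 31, 2013: 62 days → $241000 × 2.35% × 62/365 = $962.0192
Total = $8064.2562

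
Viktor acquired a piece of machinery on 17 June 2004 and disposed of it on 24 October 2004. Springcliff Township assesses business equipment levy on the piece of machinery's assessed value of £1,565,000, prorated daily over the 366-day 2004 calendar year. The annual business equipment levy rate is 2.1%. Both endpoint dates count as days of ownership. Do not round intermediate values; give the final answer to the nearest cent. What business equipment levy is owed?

£11,673.36

Days held (17 June – 24 October 2004): 130 out of 366
Tax = £1,565,000 × 2.1% × 130/366 = £11,673.3607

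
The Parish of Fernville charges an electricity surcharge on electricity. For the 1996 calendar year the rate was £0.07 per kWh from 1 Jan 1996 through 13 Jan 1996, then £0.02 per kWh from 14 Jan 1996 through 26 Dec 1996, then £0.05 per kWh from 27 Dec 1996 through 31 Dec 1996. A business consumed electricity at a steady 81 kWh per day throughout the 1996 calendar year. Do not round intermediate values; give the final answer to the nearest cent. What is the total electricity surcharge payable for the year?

£657.72

1 Jan – 13 Jan 1996: 13 days × 81 kWh/day = 1,053 kWh at £0.07/kWh → £73.71
14 Jan – 26 Dec 1996: 348 days × 81 kWh/day = 28,188 kWh at £0.02/kWh → £563.76
27 Dec – 31 Dec 1996: 5 days × 81 kWh/day = 405 kWh at £0.05/kWh → £20.25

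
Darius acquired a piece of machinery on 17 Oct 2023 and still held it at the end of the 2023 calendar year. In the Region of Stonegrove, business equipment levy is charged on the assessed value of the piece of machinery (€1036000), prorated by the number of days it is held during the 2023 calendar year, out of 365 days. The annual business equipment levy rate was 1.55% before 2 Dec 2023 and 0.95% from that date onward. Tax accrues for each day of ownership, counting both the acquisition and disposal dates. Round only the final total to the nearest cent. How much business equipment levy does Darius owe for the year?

17 Oct – 1 Dec 2023: 46 days at 1.55% → €1036000 × 1.55% × 46/365 = €2023.7479
2 Dec – 31 Dec 2023: 30 days at 0.95% → €1036000 × 0.95% × 30/365 = €808.9315
Total = €2832.6795

€2832.68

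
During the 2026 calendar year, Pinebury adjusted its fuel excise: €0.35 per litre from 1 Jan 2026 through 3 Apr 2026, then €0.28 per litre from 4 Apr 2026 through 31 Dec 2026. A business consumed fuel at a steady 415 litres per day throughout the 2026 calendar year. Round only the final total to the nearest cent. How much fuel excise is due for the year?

1 Jan – 3 Apr 2026: 93 days × 415 litres/day = 38,595 litres at €0.35/litre → €13,508.25
4 Apr – 31 Dec 2026: 272 days × 415 litres/day = 112,880 litres at €0.28/litre → €31,606.40

€45,114.65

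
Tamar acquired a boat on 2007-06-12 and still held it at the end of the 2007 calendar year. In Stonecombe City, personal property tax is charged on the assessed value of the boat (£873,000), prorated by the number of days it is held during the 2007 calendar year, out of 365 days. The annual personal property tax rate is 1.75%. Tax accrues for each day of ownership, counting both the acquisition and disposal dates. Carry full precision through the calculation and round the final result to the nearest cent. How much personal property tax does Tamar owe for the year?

£8,496.80

Days held (2007-06-12 to 2007-12-31): 203 out of 365
Tax = £873,000 × 1.75% × 203/365 = £8,496.8014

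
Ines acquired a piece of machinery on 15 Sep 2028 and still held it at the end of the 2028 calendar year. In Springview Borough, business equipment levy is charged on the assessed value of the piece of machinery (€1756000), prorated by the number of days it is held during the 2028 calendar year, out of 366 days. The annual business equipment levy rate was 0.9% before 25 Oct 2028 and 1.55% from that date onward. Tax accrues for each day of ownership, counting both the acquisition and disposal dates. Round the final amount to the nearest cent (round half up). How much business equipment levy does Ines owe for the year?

15 Sep – 24 Oct 2028: 40 days at 0.9% → €1756000 × 0.9% × 40/366 = €1727.2131
25 Oct – 31 Dec 2028: 68 days at 1.55% → €1756000 × 1.55% × 68/366 = €5056.8962
Total = €6784.1093

€6784.11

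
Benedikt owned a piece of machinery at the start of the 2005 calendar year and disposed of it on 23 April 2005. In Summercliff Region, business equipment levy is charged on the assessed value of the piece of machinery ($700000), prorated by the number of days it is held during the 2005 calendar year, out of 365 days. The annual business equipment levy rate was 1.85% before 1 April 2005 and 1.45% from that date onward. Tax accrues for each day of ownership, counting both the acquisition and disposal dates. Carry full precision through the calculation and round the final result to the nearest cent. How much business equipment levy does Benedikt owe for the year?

1 January – 31 March 2005: 90 days at 1.85% → $700000 × 1.85% × 90/365 = $3193.1507
1 April – 23 April 2005: 23 days at 1.45% → $700000 × 1.45% × 23/365 = $639.5890
Total = $3832.7397

$3832.74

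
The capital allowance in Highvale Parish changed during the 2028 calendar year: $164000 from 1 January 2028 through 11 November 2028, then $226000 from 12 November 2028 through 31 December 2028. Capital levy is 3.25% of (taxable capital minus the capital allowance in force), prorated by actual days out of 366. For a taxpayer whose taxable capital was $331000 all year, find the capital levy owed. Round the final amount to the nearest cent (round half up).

1 January – 11 November 2028: 316 days, exemption $164000 → ($331000 − $164000) × 3.25% × 316/366 = $4686.0383
12 November – 31 December 2028: 50 days, exemption $226000 → ($331000 − $226000) × 3.25% × 50/366 = $466.1885
Total = $5152.2268

$5152.23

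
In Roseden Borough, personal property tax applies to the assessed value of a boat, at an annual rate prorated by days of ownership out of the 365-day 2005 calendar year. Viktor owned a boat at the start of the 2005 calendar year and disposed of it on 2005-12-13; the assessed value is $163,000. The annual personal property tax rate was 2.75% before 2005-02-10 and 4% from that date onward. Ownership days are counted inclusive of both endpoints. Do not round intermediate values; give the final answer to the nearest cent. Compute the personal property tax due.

$5,975.18

2005-01-01 to 2005-02-09: 40 days at 2.75% → $163,000 × 2.75% × 40/365 = $491.2329
2005-02-10 to 2005-12-13: 307 days at 4% → $163,000 × 4% × 307/365 = $5,483.9452
Total = $5,975.1781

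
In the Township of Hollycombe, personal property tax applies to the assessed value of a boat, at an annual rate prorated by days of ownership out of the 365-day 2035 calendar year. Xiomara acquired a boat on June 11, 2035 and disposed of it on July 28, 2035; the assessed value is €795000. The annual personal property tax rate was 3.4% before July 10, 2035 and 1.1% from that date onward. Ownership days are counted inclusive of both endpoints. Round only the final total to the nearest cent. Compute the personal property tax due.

June 11 – July 9, 2035: 29 days at 3.4% → €795000 × 3.4% × 29/365 = €2147.5890
July 10 – July 28, 2035: 19 days at 1.1% → €795000 × 1.1% × 19/365 = €455.2192
Total = €2602.8082

€2602.81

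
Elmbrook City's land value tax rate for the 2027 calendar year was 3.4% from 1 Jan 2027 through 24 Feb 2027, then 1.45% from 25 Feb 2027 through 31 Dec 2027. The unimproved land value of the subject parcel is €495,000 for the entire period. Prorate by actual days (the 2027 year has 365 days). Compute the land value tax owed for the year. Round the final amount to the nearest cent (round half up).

1 Jan – 24 Feb 2027: 55 days at 3.4% → €495,000 × 3.4% × 55/365 = €2,536.0274
25 Feb – 31 Dec 2027: 310 days at 1.45% → €495,000 × 1.45% × 310/365 = €6,095.9589
Total = €8,631.9863

€8,631.99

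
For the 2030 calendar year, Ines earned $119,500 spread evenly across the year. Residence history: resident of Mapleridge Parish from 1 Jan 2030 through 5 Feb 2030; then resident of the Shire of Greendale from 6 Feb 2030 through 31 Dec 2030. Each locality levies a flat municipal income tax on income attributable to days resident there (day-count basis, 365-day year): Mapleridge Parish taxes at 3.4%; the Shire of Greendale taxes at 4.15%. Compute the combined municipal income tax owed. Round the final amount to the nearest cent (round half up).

$4,870.85

Mapleridge Parish, 1 Jan – 5 Feb 2030: 36 days → $119,500 × 3.4% × 36/365 = $400.7342
The Shire of Greendale, 6 Feb – 31 Dec 2030: 329 days → $119,500 × 4.15% × 329/365 = $4,470.1185
Total = $4,870.8527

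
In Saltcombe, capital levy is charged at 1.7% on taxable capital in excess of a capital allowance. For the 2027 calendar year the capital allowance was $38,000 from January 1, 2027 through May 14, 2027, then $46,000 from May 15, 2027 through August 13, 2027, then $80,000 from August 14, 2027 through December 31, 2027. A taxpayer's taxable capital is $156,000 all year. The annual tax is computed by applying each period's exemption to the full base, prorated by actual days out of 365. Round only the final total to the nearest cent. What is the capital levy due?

$1,698.23

January 1 – May 14, 2027: 134 days, exemption $38,000 → ($156,000 − $38,000) × 1.7% × 134/365 = $736.4493
May 15 – August 13, 2027: 91 days, exemption $46,000 → ($156,000 − $46,000) × 1.7% × 91/365 = $466.2192
August 14 – December 31, 2027: 140 days, exemption $80,000 → ($156,000 − $80,000) × 1.7% × 140/365 = $495.5616
Total = $1,698.2301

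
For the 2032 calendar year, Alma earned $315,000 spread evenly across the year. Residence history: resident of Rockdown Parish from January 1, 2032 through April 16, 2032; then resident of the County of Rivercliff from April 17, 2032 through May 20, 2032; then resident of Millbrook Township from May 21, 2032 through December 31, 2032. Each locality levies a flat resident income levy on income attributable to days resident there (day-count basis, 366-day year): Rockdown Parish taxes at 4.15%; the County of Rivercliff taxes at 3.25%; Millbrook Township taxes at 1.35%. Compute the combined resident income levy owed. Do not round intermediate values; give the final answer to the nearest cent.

Rockdown Parish, January 1 – April 16, 2032: 107 days → $315,000 × 4.15% × 107/366 = $3,821.7418
The County of Rivercliff, April 17 – May 20, 2032: 34 days → $315,000 × 3.25% × 34/366 = $951.0246
Millbrook Township, May 21 – December 31, 2032: 225 days → $315,000 × 1.35% × 225/366 = $2,614.2418
Total = $7,387.0082

$7,387.01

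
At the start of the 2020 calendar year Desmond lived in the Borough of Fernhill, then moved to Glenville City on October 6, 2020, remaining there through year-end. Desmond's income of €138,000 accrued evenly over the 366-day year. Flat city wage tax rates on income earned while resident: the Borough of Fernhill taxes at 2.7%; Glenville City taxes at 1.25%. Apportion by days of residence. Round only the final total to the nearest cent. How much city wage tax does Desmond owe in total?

The Borough of Fernhill, January 1 – October 5, 2020: 279 days → €138,000 × 2.7% × 279/366 = €2,840.3115
Glenville City, October 6 – December 31, 2020: 87 days → €138,000 × 1.25% × 87/366 = €410.0410
Total = €3,250.3525

€3,250.35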